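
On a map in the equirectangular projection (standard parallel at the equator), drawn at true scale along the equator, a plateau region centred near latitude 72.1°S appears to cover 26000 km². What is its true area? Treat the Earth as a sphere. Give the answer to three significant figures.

7990 km²

In the plate carrée (x = Rλ, y = Rφ), meridians are true-scale (h = 1) and parallels are stretched by k = sec φ.
Areal scale = h·k = 1 × sec φ; at 72.1°, h = 1.000, k = 3.254, so h·k = 3.254.
True area = apparent / (areal scale) = 26000 / 3.254 ≈ 7990 km².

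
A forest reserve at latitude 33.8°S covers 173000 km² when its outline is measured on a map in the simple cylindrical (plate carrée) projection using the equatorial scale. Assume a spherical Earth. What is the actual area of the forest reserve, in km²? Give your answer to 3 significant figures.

144000 km²

Plate carrée maps x = Rλ, y = Rφ. The meridian scale is h = 1 and the parallel scale is k = 1/cos φ = sec φ.
Areal scale = h·k = 1 × sec φ; at 33.8°, h = 1.000, k = 1.203, so h·k = 1.203.
True area = apparent / (areal scale) = 173000 / 1.203 ≈ 144000 km².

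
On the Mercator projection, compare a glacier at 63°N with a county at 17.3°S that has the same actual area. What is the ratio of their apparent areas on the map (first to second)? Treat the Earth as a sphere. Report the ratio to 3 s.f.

Mercator is conformal with k = sec φ, so areal scale = k² = sec²φ.
At 63°: sec²(63°) = 1/0.4540² = 4.852.
At 17.3°: sec²(17.3°) = 1/0.9548² = 1.097.
Ratio = 4.852/1.097 = cos²(17.3°)/cos²(63°) ≈ 4.42.

4.42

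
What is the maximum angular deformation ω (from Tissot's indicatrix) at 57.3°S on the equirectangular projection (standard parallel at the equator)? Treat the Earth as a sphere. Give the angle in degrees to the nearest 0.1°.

34.7°

For the equirectangular projection with φ₀ = 0 (plate carrée), h = 1 along meridians and k = sec φ along parallels.
At 57.3°: h = 1.000, k = 1.851; principal scales a = 1.851, b = 1.000.
sin(ω/2) = (a − b)/(a + b) = 0.8510/2.851 = 0.2985, so ω = 2 arcsin(0.2985) ≈ 34.7°.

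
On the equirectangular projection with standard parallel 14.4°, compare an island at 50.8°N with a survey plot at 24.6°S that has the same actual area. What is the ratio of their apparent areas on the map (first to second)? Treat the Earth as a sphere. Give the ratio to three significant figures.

With standard parallel φ₀ = 14.4°, the equirectangular projection gives x = Rλ cos φ₀, y = Rφ, so h = 1 and k = cos 14.4° / cos φ.
Areal scale at 50.8°: h·k = 1.000 × 1.532 = 1.532.
Areal scale at 24.6°: h·k = 1.000 × 1.065 = 1.065.
Ratio = 1.532/1.065 ≈ 1.44.

1.44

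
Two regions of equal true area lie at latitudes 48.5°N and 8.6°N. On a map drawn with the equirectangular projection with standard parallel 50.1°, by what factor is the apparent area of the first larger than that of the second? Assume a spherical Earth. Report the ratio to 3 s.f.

1.49

In the equirectangular projection with standard parallel φ₀ = 50.1° (x = Rλ cos φ₀, y = Rφ), meridians are true-scale (h = 1) and the parallel scale is k = cos φ₀ / cos φ.
Areal scale at 48.5°: h·k = 1.000 × 0.9681 = 0.9681.
Areal scale at 8.6°: h·k = 1.000 × 0.6487 = 0.6487.
Ratio = 0.9681/0.6487 ≈ 1.49.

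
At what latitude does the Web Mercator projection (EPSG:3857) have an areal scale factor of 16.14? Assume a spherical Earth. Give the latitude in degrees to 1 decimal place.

75.6°

Mercator areal scale is sec²φ.
sec²φ = 16.14  ⇒  cos²φ = 0.06196  ⇒  cos φ = 0.2489.
φ = arccos(0.2489) ≈ 75.6°.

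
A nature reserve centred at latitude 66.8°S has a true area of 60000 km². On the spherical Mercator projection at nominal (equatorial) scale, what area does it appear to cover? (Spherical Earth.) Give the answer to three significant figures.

387000 km²

The Mercator projection is conformal; its linear scale factor is the same in every direction and equals sec φ = 1/cos φ.
Areal scale = k² = sec²φ = 1/cos²(66.8°) = 1/0.3939² = 6.444.
Apparent area = 60000 × 6.444 ≈ 387000 km².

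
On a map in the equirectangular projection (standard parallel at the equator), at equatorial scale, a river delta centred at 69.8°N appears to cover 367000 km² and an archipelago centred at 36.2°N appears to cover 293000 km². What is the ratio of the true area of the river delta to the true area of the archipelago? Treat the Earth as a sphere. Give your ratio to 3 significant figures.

0.536

On the plate carrée, areal scale = h·k = 1 × sec φ, so true area = apparent × cos φ.
True area of river delta: 367000 × cos(69.8°) = 367000 × 0.3453 = 126700 km².
True area of archipelago: 293000 × cos(36.2°) = 293000 × 0.8070 = 236400 km².
Ratio = 126700 / 236400 ≈ 0.536.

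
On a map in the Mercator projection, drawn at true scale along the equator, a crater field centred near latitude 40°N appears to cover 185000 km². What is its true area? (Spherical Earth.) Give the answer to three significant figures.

For Mercator, h = k = sec φ (a conformal cylindrical projection has a single point scale, 1/cos φ).
Areal scale = k² = sec²φ = 1/cos²(40°) = 1/0.7660² = 1.704.
True area = apparent / (areal scale) = 185000 / 1.704 ≈ 109000 km².

109000 km²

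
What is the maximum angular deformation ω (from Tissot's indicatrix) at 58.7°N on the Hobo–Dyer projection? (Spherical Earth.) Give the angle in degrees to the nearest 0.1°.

Hobo–Dyer is a cylindrical equal-area projection with standard parallels at ±37.5°. A cylindrical equal-area projection with standard parallel φ₀ has meridian scale h = cos φ / cos φ₀ and parallel scale k = cos φ₀ / cos φ (so areas are preserved, h·k = 1).
At 58.7°: h = 0.6548, k = 1.527; principal scales a = 1.527, b = 0.6548.
sin(ω/2) = (a − b)/(a + b) = 0.8723/2.182 = 0.3998, so ω = 2 arcsin(0.3998) ≈ 47.1°.

47.1°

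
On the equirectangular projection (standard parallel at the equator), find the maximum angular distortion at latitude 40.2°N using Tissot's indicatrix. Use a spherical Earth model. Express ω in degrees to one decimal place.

For the equirectangular projection with φ₀ = 0 (plate carrée), h = 1 along meridians and k = sec φ along parallels.
At 40.2°: h = 1.000, k = 1.309; principal scales a = 1.309, b = 1.000.
sin(ω/2) = (a − b)/(a + b) = 0.3093/2.309 = 0.1339, so ω = 2 arcsin(0.1339) ≈ 15.4°.

15.4°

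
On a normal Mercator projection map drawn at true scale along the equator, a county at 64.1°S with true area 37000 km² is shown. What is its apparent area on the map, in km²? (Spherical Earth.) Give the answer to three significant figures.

194000 km²

The Mercator projection is conformal; its linear scale factor is the same in every direction and equals sec φ = 1/cos φ.
Areal scale = k² = sec²φ = 1/cos²(64.1°) = 1/0.4368² = 5.241.
Apparent area = 37000 × 5.241 ≈ 194000 km².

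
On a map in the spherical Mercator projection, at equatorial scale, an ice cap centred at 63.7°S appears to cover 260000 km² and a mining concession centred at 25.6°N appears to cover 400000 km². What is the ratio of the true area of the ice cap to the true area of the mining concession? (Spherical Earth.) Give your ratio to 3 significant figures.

0.157

Mercator's areal exaggeration is sec²φ; hence true area = (apparent area) · cos²φ.
True area of ice cap: 260000 × cos²(63.7°) = 260000 × 0.1963 = 51040 km².
True area of mining concession: 400000 × cos²(25.6°) = 400000 × 0.8133 = 325300 km².
Ratio = 51040 / 325300 ≈ 0.157.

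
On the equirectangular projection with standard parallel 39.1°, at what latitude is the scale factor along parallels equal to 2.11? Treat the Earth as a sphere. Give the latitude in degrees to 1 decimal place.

The equidistant cylindrical projection with φ₀ = 39.1° has h = 1 (meridians true) and k = cos φ₀ / cos φ along parallels.
k = cos φ₀ / cos φ = 2.11  ⇒  cos φ = cos 39.1° / 2.11 = 0.3678.
φ = arccos(0.3678) ≈ 68.4°.

68.4°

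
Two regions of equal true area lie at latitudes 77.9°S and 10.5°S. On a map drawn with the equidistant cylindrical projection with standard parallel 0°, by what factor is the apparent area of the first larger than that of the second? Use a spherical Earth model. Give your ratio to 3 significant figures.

In the plate carrée (x = Rλ, y = Rφ), meridians are true-scale (h = 1) and parallels are stretched by k = sec φ.
Areal scale at 77.9°: h·k = 1.000 × 4.771 = 4.771.
Areal scale at 10.5°: h·k = 1.000 × 1.017 = 1.017.
Ratio = 4.771/1.017 ≈ 4.69.

4.69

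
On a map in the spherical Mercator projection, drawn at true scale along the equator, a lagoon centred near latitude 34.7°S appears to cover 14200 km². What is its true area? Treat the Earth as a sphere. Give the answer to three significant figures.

9600 km²

For Mercator, h = k = sec φ (a conformal cylindrical projection has a single point scale, 1/cos φ).
Areal scale = k² = sec²φ = 1/cos²(34.7°) = 1/0.8221² = 1.479.
True area = apparent / (areal scale) = 14200 / 1.479 ≈ 9600 km².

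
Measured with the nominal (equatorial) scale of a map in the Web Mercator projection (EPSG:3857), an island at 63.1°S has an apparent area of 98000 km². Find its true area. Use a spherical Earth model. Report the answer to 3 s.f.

20100 km²

Mercator is conformal, so the point scale is isotropic: h = k = sec φ = 1/cos φ.
Areal scale = k² = sec²φ = 1/cos²(63.1°) = 1/0.4524² = 4.885.
True area = apparent / (areal scale) = 98000 / 4.885 ≈ 20100 km².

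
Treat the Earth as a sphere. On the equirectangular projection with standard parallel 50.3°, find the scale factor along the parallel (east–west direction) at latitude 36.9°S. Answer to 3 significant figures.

0.799

With standard parallel φ₀ = 50.3°, the equirectangular projection gives x = Rλ cos φ₀, y = Rφ, so h = 1 and k = cos 50.3° / cos φ.
k = cos 50.3° / cos 36.9° = 0.6388/0.7997 = 0.7988.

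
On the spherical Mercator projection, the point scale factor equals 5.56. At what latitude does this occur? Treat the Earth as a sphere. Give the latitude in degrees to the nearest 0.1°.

79.6°

Mercator scale is k = sec φ = 1/cos φ.
1/cos φ = 5.56  ⇒  cos φ = 0.1799  ⇒  φ = arccos(0.1799) ≈ 79.6°.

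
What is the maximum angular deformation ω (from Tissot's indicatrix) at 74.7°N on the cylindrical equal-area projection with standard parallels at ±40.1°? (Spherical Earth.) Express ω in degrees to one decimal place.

Cylindrical equal-area (φ₀ = 40.1°): h = cos φ / cos 40.1° along meridians, k = cos 40.1° / cos φ along parallels; h·k = 1.
At 74.7°: h = 0.3450, k = 2.899; principal scales a = 2.899, b = 0.3450.
sin(ω/2) = (a − b)/(a + b) = 2.554/3.244 = 0.7873, so ω = 2 arcsin(0.7873) ≈ 103.9°.

103.9°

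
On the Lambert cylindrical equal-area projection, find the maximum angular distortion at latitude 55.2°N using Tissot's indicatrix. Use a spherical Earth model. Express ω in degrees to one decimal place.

61.1°

The Lambert cylindrical equal-area projection is the cylindrical equal-area projection with its standard parallel at the equator (φ₀ = 0). Cylindrical equal-area (φ₀ = 0°): h = cos φ / cos 0° along meridians, k = cos 0° / cos φ along parallels; h·k = 1.
At 55.2°: h = 0.5707, k = 1.752; principal scales a = 1.752, b = 0.5707.
sin(ω/2) = (a − b)/(a + b) = 1.181/2.323 = 0.5086, so ω = 2 arcsin(0.5086) ≈ 61.1°.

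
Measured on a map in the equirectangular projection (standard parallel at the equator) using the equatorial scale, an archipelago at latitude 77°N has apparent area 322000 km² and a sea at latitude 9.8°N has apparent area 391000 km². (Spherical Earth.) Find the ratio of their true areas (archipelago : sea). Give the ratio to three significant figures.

0.188

Plate carrée has h = 1 and k = sec φ, giving areal scale sec φ; true area = (apparent area) · cos φ.
True area of archipelago: 322000 × cos(77°) = 322000 × 0.2250 = 72430 km².
True area of sea: 391000 × cos(9.8°) = 391000 × 0.9854 = 385300 km².
Ratio = 72430 / 385300 ≈ 0.188.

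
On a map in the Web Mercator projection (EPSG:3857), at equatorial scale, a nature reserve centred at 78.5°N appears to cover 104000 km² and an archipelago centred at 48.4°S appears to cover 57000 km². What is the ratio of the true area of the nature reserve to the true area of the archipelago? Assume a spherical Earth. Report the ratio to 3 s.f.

0.165

On Mercator the areal scale is sec²φ, so true area = apparent × cos²φ.
True area of nature reserve: 104000 × cos²(78.5°) = 104000 × 0.03975 = 4134 km².
True area of archipelago: 57000 × cos²(48.4°) = 57000 × 0.4408 = 25130 km².
Ratio = 4134 / 25130 ≈ 0.165.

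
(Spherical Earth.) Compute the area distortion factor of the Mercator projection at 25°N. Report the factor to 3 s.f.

For Mercator, h = k = sec φ (a conformal cylindrical projection has a single point scale, 1/cos φ).
Areal scale = k² = sec²φ = 1/cos²(25°) = 1/0.9063² = 1.217.

1.22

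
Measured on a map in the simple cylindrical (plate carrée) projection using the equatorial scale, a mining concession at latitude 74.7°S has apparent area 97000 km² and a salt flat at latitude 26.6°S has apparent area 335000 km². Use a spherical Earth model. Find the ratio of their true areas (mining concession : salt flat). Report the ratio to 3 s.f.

0.0854

On the plate carrée, areal scale = h·k = 1 × sec φ, so true area = apparent × cos φ.
True area of mining concession: 97000 × cos(74.7°) = 97000 × 0.2639 = 25600 km².
True area of salt flat: 335000 × cos(26.6°) = 335000 × 0.8942 = 299500 km².
Ratio = 25600 / 299500 ≈ 0.0854.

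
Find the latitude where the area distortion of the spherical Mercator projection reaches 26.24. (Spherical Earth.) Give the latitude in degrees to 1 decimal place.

Mercator areal scale is sec²φ.
sec²φ = 26.24  ⇒  cos²φ = 0.03811  ⇒  cos φ = 0.1952.
φ = arccos(0.1952) ≈ 78.7°.

78.7°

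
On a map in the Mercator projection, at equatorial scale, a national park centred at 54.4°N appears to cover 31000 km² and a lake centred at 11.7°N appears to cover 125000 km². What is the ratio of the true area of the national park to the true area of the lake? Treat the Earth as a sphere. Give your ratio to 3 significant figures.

0.0876

Since Mercator area scale is 1/cos²φ, the true area equals the apparent area multiplied by cos²φ.
True area of national park: 31000 × cos²(54.4°) = 31000 × 0.3389 = 10500 km².
True area of lake: 125000 × cos²(11.7°) = 125000 × 0.9589 = 119900 km².
Ratio = 10500 / 119900 ≈ 0.0876.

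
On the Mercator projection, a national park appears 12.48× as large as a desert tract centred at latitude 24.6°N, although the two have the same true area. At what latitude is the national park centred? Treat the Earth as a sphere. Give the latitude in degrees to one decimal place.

On Mercator, (apparent₁)/(apparent₂) = sec²φ₁ / sec²φ₂ when true areas are equal.
cos²φ₂ / cos²φ₁ = 12.48  ⇒  cos φ₁ = cos 24.6° / √12.48 = 0.9092/3.533 = 0.2574.
φ₁ = arccos(0.2574) ≈ 75.1°.

75.1°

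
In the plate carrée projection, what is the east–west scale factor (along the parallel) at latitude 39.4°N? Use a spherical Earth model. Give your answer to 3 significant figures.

1.29

Plate carrée maps x = Rλ, y = Rφ. The meridian scale is h = 1 and the parallel scale is k = 1/cos φ = sec φ.
k = 1/cos 39.4° = 1/0.7727 = 1.294.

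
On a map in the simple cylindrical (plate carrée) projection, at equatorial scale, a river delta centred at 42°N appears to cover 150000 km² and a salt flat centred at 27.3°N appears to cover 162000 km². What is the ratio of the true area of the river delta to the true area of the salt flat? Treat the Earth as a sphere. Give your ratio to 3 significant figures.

On the plate carrée, areal scale = h·k = 1 × sec φ, so true area = apparent × cos φ.
True area of river delta: 150000 × cos(42°) = 150000 × 0.7431 = 111500 km².
True area of salt flat: 162000 × cos(27.3°) = 162000 × 0.8886 = 144000 km².
Ratio = 111500 / 144000 ≈ 0.774.

0.774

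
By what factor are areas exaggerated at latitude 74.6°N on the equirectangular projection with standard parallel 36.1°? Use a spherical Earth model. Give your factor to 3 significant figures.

3.04

With standard parallel φ₀ = 36.1°, the equirectangular projection gives x = Rλ cos φ₀, y = Rφ, so h = 1 and k = cos 36.1° / cos φ.
Areal scale = h·k = 1 × cos φ₀ / cos φ; at 74.6°, h = 1.000, k = 3.043, so h·k = 3.043.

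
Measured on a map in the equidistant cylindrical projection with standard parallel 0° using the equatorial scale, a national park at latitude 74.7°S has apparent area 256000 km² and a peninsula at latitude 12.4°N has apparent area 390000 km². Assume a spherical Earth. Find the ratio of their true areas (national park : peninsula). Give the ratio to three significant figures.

On the plate carrée, areal scale = h·k = 1 × sec φ, so true area = apparent × cos φ.
True area of national park: 256000 × cos(74.7°) = 256000 × 0.2639 = 67550 km².
True area of peninsula: 390000 × cos(12.4°) = 390000 × 0.9767 = 380900 km².
Ratio = 67550 / 380900 ≈ 0.177.

0.177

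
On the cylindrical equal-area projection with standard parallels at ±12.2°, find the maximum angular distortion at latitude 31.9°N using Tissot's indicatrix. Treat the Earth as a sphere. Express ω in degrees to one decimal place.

16.1°

Cylindrical equal-area (φ₀ = 12.2°): h = cos φ / cos 12.2° along meridians, k = cos 12.2° / cos φ along parallels; h·k = 1.
At 31.9°: h = 0.8686, k = 1.151; principal scales a = 1.151, b = 0.8686.
sin(ω/2) = (a − b)/(a + b) = 0.2827/2.020 = 0.1400, so ω = 2 arcsin(0.1400) ≈ 16.1°.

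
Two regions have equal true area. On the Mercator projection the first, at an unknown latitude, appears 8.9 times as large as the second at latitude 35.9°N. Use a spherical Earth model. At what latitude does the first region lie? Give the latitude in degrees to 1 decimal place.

74.2°

Mercator areal scale is sec²φ, so apparent-area ratio = sec²φ₁ / sec²φ₂ = cos²φ₂ / cos²φ₁.
cos²φ₂ / cos²φ₁ = 8.9  ⇒  cos φ₁ = cos 35.9° / √8.9 = 0.8100/2.983 = 0.2715.
φ₁ = arccos(0.2715) ≈ 74.2°.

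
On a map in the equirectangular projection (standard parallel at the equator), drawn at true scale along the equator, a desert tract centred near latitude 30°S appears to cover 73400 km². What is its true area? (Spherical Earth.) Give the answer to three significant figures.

63600 km²

Plate carrée maps x = Rλ, y = Rφ. The meridian scale is h = 1 and the parallel scale is k = 1/cos φ = sec φ.
Areal scale = h·k = 1 × sec φ; at 30°, h = 1.000, k = 1.155, so h·k = 1.155.
True area = apparent / (areal scale) = 73400 / 1.155 ≈ 63600 km².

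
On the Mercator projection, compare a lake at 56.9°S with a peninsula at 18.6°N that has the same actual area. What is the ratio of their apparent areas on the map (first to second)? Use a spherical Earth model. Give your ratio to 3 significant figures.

3.01

Mercator areal scale is sec²φ.
At 56.9°: sec²(56.9°) = 1/0.5461² = 3.353.
At 18.6°: sec²(18.6°) = 1/0.9478² = 1.113.
Ratio = 3.353/1.113 = cos²(18.6°)/cos²(56.9°) ≈ 3.01.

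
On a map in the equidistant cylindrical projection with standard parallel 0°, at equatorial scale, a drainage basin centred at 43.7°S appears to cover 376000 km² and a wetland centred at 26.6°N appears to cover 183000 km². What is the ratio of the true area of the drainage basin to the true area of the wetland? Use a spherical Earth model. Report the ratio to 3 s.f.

Plate carrée has h = 1 and k = sec φ, giving areal scale sec φ; true area = (apparent area) · cos φ.
True area of drainage basin: 376000 × cos(43.7°) = 376000 × 0.7230 = 271800 km².
True area of wetland: 183000 × cos(26.6°) = 183000 × 0.8942 = 163600 km².
Ratio = 271800 / 163600 ≈ 1.66.

1.66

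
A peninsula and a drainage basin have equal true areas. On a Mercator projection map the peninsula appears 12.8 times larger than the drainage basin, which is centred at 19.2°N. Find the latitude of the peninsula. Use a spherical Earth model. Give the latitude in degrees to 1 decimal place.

74.7°

On Mercator, (apparent₁)/(apparent₂) = sec²φ₁ / sec²φ₂ when true areas are equal.
cos²φ₂ / cos²φ₁ = 12.8  ⇒  cos φ₁ = cos 19.2° / √12.8 = 0.9444/3.578 = 0.2640.
φ₁ = arccos(0.2640) ≈ 74.7°.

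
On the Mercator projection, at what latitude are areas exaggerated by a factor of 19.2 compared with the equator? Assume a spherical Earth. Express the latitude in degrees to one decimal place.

Mercator areal scale is sec²φ.
sec²φ = 19.2  ⇒  cos²φ = 0.05208  ⇒  cos φ = 0.2282.
φ = arccos(0.2282) ≈ 76.8°.

76.8°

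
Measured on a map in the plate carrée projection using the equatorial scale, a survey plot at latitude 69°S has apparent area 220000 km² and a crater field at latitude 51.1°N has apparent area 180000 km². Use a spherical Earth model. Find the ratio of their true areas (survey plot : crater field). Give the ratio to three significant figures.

Plate carrée has h = 1 and k = sec φ, giving areal scale sec φ; true area = (apparent area) · cos φ.
True area of survey plot: 220000 × cos(69°) = 220000 × 0.3584 = 78840 km².
True area of crater field: 180000 × cos(51.1°) = 180000 × 0.6280 = 113000 km².
Ratio = 78840 / 113000 ≈ 0.698.

0.698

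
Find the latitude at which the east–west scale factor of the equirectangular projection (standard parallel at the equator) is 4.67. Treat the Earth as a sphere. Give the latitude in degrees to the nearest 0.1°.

77.6°

Plate carrée: h = 1, k = sec φ along parallels.
sec φ = 4.67  ⇒  cos φ = 0.2141  ⇒  φ ≈ 77.6°.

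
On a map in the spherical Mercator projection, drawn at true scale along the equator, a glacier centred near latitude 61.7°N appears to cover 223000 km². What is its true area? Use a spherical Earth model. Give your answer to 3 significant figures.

The Mercator projection is conformal; its linear scale factor is the same in every direction and equals sec φ = 1/cos φ.
Areal scale = k² = sec²φ = 1/cos²(61.7°) = 1/0.4741² = 4.449.
True area = apparent / (areal scale) = 223000 / 4.449 ≈ 50100 km².

50100 km²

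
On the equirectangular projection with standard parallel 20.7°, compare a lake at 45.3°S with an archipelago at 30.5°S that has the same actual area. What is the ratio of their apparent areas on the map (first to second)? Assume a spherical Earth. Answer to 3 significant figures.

1.22

With standard parallel φ₀ = 20.7°, the equirectangular projection gives x = Rλ cos φ₀, y = Rφ, so h = 1 and k = cos 20.7° / cos φ.
Areal scale at 45.3°: h·k = 1.000 × 1.330 = 1.330.
Areal scale at 30.5°: h·k = 1.000 × 1.086 = 1.086.
Ratio = 1.330/1.086 ≈ 1.22.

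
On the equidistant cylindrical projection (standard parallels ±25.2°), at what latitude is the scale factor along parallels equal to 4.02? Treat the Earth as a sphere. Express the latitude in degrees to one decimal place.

In the equirectangular projection with standard parallel φ₀ = 25.2° (x = Rλ cos φ₀, y = Rφ), meridians are true-scale (h = 1) and the parallel scale is k = cos φ₀ / cos φ.
k = cos φ₀ / cos φ = 4.02  ⇒  cos φ = cos 25.2° / 4.02 = 0.2251.
φ = arccos(0.2251) ≈ 77.0°.

77.0°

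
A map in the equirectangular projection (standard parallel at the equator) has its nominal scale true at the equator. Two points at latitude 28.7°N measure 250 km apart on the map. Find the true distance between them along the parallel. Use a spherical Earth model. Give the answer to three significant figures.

219 km

For the equirectangular projection with φ₀ = 0 (plate carrée), h = 1 along meridians and k = sec φ along parallels.
Along the parallel at 28.7°, map distances are exaggerated by k = sec 28.7° = 1.140.
True distance = 250 / 1.140 = 250 × cos 28.7° ≈ 219 km.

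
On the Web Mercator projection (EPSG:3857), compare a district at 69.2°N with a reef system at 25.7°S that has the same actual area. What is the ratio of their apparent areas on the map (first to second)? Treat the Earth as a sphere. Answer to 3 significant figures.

6.44

Mercator areal scale is sec²φ.
At 69.2°: sec²(69.2°) = 1/0.3551² = 7.930.
At 25.7°: sec²(25.7°) = 1/0.9011² = 1.232.
Ratio = 7.930/1.232 = cos²(25.7°)/cos²(69.2°) ≈ 6.44.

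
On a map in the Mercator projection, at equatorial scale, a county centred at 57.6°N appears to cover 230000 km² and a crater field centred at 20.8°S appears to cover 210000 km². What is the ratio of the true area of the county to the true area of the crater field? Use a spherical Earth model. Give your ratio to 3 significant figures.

0.360

Mercator's areal exaggeration is sec²φ; hence true area = (apparent area) · cos²φ.
True area of county: 230000 × cos²(57.6°) = 230000 × 0.2871 = 66040 km².
True area of crater field: 210000 × cos²(20.8°) = 210000 × 0.8739 = 183500 km².
Ratio = 66040 / 183500 ≈ 0.360.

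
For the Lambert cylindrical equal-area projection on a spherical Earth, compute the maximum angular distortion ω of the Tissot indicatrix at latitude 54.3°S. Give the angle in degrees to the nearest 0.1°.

58.9°

The Lambert cylindrical equal-area projection is the cylindrical equal-area projection with its standard parallel at the equator (φ₀ = 0). A cylindrical equal-area projection with standard parallel φ₀ has meridian scale h = cos φ / cos φ₀ and parallel scale k = cos φ₀ / cos φ (so areas are preserved, h·k = 1).
At 54.3°: h = 0.5835, k = 1.714; principal scales a = 1.714, b = 0.5835.
sin(ω/2) = (a − b)/(a + b) = 1.130/2.297 = 0.4920, so ω = 2 arcsin(0.4920) ≈ 58.9°.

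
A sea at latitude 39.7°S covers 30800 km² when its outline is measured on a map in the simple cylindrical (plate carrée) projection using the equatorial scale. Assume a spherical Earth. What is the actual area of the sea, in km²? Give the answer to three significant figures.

In the plate carrée (x = Rλ, y = Rφ), meridians are true-scale (h = 1) and parallels are stretched by k = sec φ.
Areal scale = h·k = 1 × sec φ; at 39.7°, h = 1.000, k = 1.300, so h·k = 1.300.
True area = apparent / (areal scale) = 30800 / 1.300 ≈ 23700 km².

23700 km²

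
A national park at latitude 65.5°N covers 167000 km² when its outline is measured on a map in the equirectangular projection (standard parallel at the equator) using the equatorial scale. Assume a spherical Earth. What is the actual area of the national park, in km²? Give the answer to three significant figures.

For the equirectangular projection with φ₀ = 0 (plate carrée), h = 1 along meridians and k = sec φ along parallels.
Areal scale = h·k = 1 × sec φ; at 65.5°, h = 1.000, k = 2.411, so h·k = 2.411.
True area = apparent / (areal scale) = 167000 / 2.411 ≈ 69300 km².

69300 km²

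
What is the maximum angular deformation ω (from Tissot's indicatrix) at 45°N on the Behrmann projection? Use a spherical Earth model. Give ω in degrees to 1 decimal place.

Behrmann is a cylindrical equal-area projection with standard parallels at ±30°. For cylindrical equal-area with standard parallel φ₀, h = cos φ / cos φ₀ and k = cos φ₀ / cos φ, so h·k = 1.
At 45°: h = 0.8165, k = 1.225; principal scales a = 1.225, b = 0.8165.
sin(ω/2) = (a − b)/(a + b) = 0.4082/2.041 = 0.2000, so ω = 2 arcsin(0.2000) ≈ 23.1°.

23.1°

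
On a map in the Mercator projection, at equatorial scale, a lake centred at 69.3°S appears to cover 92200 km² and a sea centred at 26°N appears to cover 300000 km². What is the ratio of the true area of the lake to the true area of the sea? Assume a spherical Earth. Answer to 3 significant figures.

Since Mercator area scale is 1/cos²φ, the true area equals the apparent area multiplied by cos²φ.
True area of lake: 92200 × cos²(69.3°) = 92200 × 0.1249 = 11520 km².
True area of sea: 300000 × cos²(26°) = 300000 × 0.8078 = 242300 km².
Ratio = 11520 / 242300 ≈ 0.0475.

0.0475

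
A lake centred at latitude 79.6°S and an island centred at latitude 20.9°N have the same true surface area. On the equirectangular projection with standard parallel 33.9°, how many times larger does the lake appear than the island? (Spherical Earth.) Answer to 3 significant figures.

5.18

In the equirectangular projection with standard parallel φ₀ = 33.9° (x = Rλ cos φ₀, y = Rφ), meridians are true-scale (h = 1) and the parallel scale is k = cos φ₀ / cos φ.
Areal scale at 79.6°: h·k = 1.000 × 4.598 = 4.598.
Areal scale at 20.9°: h·k = 1.000 × 0.8885 = 0.8885.
Ratio = 4.598/0.8885 ≈ 5.18.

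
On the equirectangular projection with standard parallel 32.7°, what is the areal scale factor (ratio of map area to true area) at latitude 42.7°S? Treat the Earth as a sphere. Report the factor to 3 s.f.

1.15

In the equirectangular projection with standard parallel φ₀ = 32.7° (x = Rλ cos φ₀, y = Rφ), meridians are true-scale (h = 1) and the parallel scale is k = cos φ₀ / cos φ.
Areal scale = h·k = 1 × cos φ₀ / cos φ; at 42.7°, h = 1.000, k = 1.145, so h·k = 1.145.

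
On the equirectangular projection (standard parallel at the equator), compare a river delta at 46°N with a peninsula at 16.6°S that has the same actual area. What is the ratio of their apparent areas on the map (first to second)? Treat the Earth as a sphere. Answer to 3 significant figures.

For the equirectangular projection with φ₀ = 0 (plate carrée), h = 1 along meridians and k = sec φ along parallels.
Areal scale at 46°: h·k = 1.000 × 1.440 = 1.440.
Areal scale at 16.6°: h·k = 1.000 × 1.043 = 1.043.
Ratio = 1.440/1.043 ≈ 1.38.

1.38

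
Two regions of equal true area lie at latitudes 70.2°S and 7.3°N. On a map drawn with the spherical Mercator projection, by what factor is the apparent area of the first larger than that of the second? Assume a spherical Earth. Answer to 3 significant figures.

8.57

Mercator areal scale is sec²φ.
At 70.2°: sec²(70.2°) = 1/0.3387² = 8.715.
At 7.3°: sec²(7.3°) = 1/0.9919² = 1.016.
Ratio = 8.715/1.016 = cos²(7.3°)/cos²(70.2°) ≈ 8.57.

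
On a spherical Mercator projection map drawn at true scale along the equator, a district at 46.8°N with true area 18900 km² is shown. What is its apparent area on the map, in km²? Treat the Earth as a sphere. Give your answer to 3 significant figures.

40300 km²

The Mercator projection is conformal; its linear scale factor is the same in every direction and equals sec φ = 1/cos φ.
Areal scale = k² = sec²φ = 1/cos²(46.8°) = 1/0.6845² = 2.134.
Apparent area = 18900 × 2.134 ≈ 40300 km².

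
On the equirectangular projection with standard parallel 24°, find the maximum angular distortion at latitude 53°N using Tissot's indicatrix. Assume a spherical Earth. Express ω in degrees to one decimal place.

With standard parallel φ₀ = 24°, the equirectangular projection gives x = Rλ cos φ₀, y = Rφ, so h = 1 and k = cos 24° / cos φ.
At 53°: h = 1.000, k = 1.518; principal scales a = 1.518, b = 1.000.
sin(ω/2) = (a − b)/(a + b) = 0.5180/2.518 = 0.2057, so ω = 2 arcsin(0.2057) ≈ 23.7°.

23.7°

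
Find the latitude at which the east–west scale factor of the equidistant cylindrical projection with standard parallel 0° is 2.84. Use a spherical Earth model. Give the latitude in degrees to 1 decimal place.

69.4°

Plate carrée: h = 1, k = sec φ along parallels.
sec φ = 2.84  ⇒  cos φ = 0.3521  ⇒  φ ≈ 69.4°.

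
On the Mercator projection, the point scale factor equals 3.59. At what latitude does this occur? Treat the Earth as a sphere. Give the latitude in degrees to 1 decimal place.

Mercator scale is k = sec φ = 1/cos φ.
1/cos φ = 3.59  ⇒  cos φ = 0.2786  ⇒  φ = arccos(0.2786) ≈ 73.8°.

73.8°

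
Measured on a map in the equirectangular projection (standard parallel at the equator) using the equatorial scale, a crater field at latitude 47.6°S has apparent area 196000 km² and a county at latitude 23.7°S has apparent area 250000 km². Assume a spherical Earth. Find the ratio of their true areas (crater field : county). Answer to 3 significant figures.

0.577

On the plate carrée, areal scale = h·k = 1 × sec φ, so true area = apparent × cos φ.
True area of crater field: 196000 × cos(47.6°) = 196000 × 0.6743 = 132200 km².
True area of county: 250000 × cos(23.7°) = 250000 × 0.9157 = 228900 km².
Ratio = 132200 / 228900 ≈ 0.577.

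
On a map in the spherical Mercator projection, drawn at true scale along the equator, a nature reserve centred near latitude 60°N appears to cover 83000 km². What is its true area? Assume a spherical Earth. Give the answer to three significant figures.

For Mercator, h = k = sec φ (a conformal cylindrical projection has a single point scale, 1/cos φ).
Areal scale = k² = sec²φ = 1/cos²(60°) = 1/0.5000² = 4.000.
True area = apparent / (areal scale) = 83000 / 4.000 ≈ 20800 km².

20800 km²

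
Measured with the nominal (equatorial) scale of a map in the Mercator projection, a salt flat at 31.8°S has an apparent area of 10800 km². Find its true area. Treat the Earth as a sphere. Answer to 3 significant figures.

7800 km²

For Mercator, h = k = sec φ (a conformal cylindrical projection has a single point scale, 1/cos φ).
Areal scale = k² = sec²φ = 1/cos²(31.8°) = 1/0.8499² = 1.384.
True area = apparent / (areal scale) = 10800 / 1.384 ≈ 7800 km².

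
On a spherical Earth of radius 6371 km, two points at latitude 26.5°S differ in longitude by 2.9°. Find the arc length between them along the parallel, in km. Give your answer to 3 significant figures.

Arc length along a parallel = R cos φ · Δλ (with Δλ in radians).
= 6371 × cos 26.5° × (2.9° × π/180) = 6371 × 0.8949 × 0.05061 ≈ 289 km.

289 km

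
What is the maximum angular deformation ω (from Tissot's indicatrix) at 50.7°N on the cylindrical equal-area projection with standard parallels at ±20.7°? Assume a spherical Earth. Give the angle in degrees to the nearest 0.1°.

43.6°

Cylindrical equal-area (φ₀ = 20.7°): h = cos φ / cos 20.7° along meridians, k = cos 20.7° / cos φ along parallels; h·k = 1.
At 50.7°: h = 0.6771, k = 1.477; principal scales a = 1.477, b = 0.6771.
sin(ω/2) = (a − b)/(a + b) = 0.7998/2.154 = 0.3713, so ω = 2 arcsin(0.3713) ≈ 43.6°.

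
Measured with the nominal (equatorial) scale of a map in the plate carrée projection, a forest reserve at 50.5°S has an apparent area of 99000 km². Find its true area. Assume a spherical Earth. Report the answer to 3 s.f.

63000 km²

For the equirectangular projection with φ₀ = 0 (plate carrée), h = 1 along meridians and k = sec φ along parallels.
Areal scale = h·k = 1 × sec φ; at 50.5°, h = 1.000, k = 1.572, so h·k = 1.572.
True area = apparent / (areal scale) = 99000 / 1.572 ≈ 63000 km².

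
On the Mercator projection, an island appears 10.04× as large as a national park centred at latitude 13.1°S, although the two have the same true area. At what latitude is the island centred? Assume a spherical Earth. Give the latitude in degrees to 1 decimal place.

For equal true areas on Mercator, apparent areas scale as sec²φ, so the ratio is cos²φ₂ / cos²φ₁.
cos²φ₂ / cos²φ₁ = 10.04  ⇒  cos φ₁ = cos 13.1° / √10.04 = 0.9740/3.169 = 0.3074.
φ₁ = arccos(0.3074) ≈ 72.1°.

72.1°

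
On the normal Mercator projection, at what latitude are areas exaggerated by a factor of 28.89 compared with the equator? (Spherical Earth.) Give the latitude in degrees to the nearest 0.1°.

Mercator areal scale is sec²φ.
sec²φ = 28.89  ⇒  cos²φ = 0.03461  ⇒  cos φ = 0.1860.
φ = arccos(0.1860) ≈ 79.3°.

79.3°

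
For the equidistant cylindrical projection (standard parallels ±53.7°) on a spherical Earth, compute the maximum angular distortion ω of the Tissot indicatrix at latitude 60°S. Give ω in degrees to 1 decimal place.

9.7°

The equidistant cylindrical projection with φ₀ = 53.7° has h = 1 (meridians true) and k = cos φ₀ / cos φ along parallels.
At 60°: h = 1.000, k = 1.184; principal scales a = 1.184, b = 1.000.
sin(ω/2) = (a − b)/(a + b) = 0.1840/2.184 = 0.08426, so ω = 2 arcsin(0.08426) ≈ 9.7°.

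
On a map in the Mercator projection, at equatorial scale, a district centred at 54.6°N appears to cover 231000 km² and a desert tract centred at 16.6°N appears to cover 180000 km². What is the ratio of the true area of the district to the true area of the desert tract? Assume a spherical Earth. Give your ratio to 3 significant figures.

Mercator's areal exaggeration is sec²φ; hence true area = (apparent area) · cos²φ.
True area of district: 231000 × cos²(54.6°) = 231000 × 0.3356 = 77520 km².
True area of desert tract: 180000 × cos²(16.6°) = 180000 × 0.9184 = 165300 km².
Ratio = 77520 / 165300 ≈ 0.469.

0.469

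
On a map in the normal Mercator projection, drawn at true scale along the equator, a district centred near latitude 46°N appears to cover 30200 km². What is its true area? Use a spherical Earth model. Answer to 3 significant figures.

Mercator is conformal, so the point scale is isotropic: h = k = sec φ = 1/cos φ.
Areal scale = k² = sec²φ = 1/cos²(46°) = 1/0.6947² = 2.072.
True area = apparent / (areal scale) = 30200 / 2.072 ≈ 14600 km².

14600 km²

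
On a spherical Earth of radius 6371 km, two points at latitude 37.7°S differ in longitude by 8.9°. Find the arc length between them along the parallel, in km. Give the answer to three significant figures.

783 km

Arc length along a parallel = R cos φ · Δλ (with Δλ in radians).
= 6371 × cos 37.7° × (8.9° × π/180) = 6371 × 0.7912 × 0.1553 ≈ 783 km.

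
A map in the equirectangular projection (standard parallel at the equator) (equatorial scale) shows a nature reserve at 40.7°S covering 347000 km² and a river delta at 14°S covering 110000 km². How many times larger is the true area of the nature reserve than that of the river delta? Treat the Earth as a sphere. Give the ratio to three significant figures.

2.46

Plate carrée has h = 1 and k = sec φ, giving areal scale sec φ; true area = (apparent area) · cos φ.
True area of nature reserve: 347000 × cos(40.7°) = 347000 × 0.7581 = 263100 km².
True area of river delta: 110000 × cos(14°) = 110000 × 0.9703 = 106700 km².
Ratio = 263100 / 106700 ≈ 2.46.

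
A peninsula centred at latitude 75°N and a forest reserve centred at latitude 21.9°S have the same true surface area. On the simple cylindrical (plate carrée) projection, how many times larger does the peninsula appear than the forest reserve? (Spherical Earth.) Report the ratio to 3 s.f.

3.58

Plate carrée maps x = Rλ, y = Rφ. The meridian scale is h = 1 and the parallel scale is k = 1/cos φ = sec φ.
Areal scale at 75°: h·k = 1.000 × 3.864 = 3.864.
Areal scale at 21.9°: h·k = 1.000 × 1.078 = 1.078.
Ratio = 3.864/1.078 ≈ 3.58.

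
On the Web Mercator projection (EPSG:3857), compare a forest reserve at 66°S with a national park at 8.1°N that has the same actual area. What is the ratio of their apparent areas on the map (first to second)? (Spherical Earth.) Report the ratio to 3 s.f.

5.92

On Mercator, area is exaggerated by sec²φ = 1/cos²φ.
At 66°: sec²(66°) = 1/0.4067² = 6.045.
At 8.1°: sec²(8.1°) = 1/0.9900² = 1.020.
Ratio = 6.045/1.020 = cos²(8.1°)/cos²(66°) ≈ 5.92.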